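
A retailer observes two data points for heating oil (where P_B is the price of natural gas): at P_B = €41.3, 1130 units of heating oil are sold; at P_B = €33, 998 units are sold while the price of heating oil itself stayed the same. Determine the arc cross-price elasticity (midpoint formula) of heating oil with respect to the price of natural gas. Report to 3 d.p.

0.555

ΔQ_A = 998 − 1130 = -132; ΔP_B = 33 − 41.3 = -8.3.
Midpoints: Q̄_A = 1064.0, P̄_B = 37.15.
ε = (ΔQ_A/Q̄_A)/(ΔP_B/P̄_B) = (-132/1064.0)/(-8.3/37.15) ≈ 0.555.
ε > 0: heating oil and natural gas are substitutes.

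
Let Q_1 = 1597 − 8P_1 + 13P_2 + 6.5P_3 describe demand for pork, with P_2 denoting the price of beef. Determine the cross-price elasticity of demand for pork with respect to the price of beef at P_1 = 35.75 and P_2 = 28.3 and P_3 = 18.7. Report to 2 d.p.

0.20

At P_1 = 35.75 and P_2 = 28.3 and P_3 = 18.7: Q_1 = 1800.45.
∂Q_1/∂P_2 = 13.
ε = (∂Q_1/∂P_2)(P_2/Q_1) = 13 × (28.3/1800.45) ≈ 0.20.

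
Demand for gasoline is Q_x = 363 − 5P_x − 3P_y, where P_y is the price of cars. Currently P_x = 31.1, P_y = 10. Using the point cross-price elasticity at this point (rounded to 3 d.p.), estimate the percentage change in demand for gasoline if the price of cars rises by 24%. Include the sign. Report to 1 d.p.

-4.1%

At P_x = 31.1, P_y = 10: Q_x = 177.5.
∂Q_x/∂P_y = -3.
ε = (∂Q_x/∂P_y)(P_y/Q_x) = -3.0000 × 10/177.5 ≈ -0.169.
%ΔQ_x ≈ ε × %ΔP_y = -0.169 × (24%) = -4.1%.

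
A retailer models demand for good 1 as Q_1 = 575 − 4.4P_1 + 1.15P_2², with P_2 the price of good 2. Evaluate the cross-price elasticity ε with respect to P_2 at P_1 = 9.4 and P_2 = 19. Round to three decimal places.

0.875

At P_1 = 9.4 and P_2 = 19: Q_1 = 948.79.
∂Q_1/∂P_2 = 2.3P_2 = 2.3(19) = 43.7000.
ε = (∂Q_1/∂P_2)(P_2/Q_1) = 43.7000 × (19/948.79) ≈ 0.875.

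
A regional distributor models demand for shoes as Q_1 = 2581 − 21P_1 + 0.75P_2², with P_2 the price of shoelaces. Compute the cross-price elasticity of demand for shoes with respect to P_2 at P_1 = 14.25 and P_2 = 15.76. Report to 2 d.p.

0.15

At P_1 = 14.25 and P_2 = 15.76: Q_1 = 2468.033.
∂Q_1/∂P_2 = 1.5P_2 = 1.5(15.76) = 23.6400.
ε = (∂Q_1/∂P_2)(P_2/Q_1) = 23.6400 × (15.76/2468.033) ≈ 0.15.
ε > 0: substitutes.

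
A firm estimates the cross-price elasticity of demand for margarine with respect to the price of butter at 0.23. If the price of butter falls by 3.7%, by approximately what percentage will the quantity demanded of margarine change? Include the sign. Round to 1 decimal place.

-0.9%

%ΔQ ≈ ε × %ΔP of butter = 0.23 × (-3.7%) = -0.9%.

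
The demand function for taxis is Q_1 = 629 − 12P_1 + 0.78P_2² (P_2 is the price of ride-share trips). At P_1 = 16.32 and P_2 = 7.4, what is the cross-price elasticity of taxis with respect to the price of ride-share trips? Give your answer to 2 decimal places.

At P_1 = 16.32 and P_2 = 7.4: Q_1 = 475.873.
∂Q_1/∂P_2 = 1.56P_2 = 1.56(7.4) = 11.5440.
ε = (∂Q_1/∂P_2)(P_2/Q_1) = 11.5440 × (7.4/475.873) ≈ 0.18.

0.18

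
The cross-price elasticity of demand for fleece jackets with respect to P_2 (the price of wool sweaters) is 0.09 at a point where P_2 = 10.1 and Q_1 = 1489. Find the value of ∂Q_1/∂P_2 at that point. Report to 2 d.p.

13.27

ε = (∂Q_1/∂P_2)·(P_2/Q_1) ⇒ ∂Q_1/∂P_2 = ε·Q_1/P_2 = 0.09 × 1489/10.1 ≈ 13.27.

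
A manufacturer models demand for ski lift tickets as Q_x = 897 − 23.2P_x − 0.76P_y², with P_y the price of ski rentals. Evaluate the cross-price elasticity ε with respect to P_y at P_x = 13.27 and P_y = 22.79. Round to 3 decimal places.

At P_x = 13.27 and P_y = 22.79: Q_x = 194.404.
∂Q_x/∂P_y = -1.52P_y = -1.52(22.79) = -34.6408.
ε = (∂Q_x/∂P_y)(P_y/Q_x) = -34.6408 × (22.79/194.404) ≈ -4.061.
ε < 0: complements.

-4.061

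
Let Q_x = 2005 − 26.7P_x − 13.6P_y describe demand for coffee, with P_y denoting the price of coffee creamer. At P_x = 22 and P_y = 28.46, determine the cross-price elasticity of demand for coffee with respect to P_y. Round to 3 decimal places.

At P_x = 22 and P_y = 28.46: Q_x = 1030.544.
∂Q_x/∂P_y = -13.6.
ε = (∂Q_x/∂P_y)(P_y/Q_x) = -13.6 × (28.46/1030.544) ≈ -0.376.

-0.376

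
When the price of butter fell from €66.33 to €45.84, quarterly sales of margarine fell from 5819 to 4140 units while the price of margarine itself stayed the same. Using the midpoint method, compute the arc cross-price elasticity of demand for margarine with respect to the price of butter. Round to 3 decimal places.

0.923

ΔQ_A = 4140 − 5819 = -1679; ΔP_B = 45.84 − 66.33 = -20.49.
Midpoints: Q̄_A = 4979.5, P̄_B = 56.09.
ε = (ΔQ_A/Q̄_A)/(ΔP_B/P̄_B) = (-1679/4979.5)/(-20.49/56.09) ≈ 0.923.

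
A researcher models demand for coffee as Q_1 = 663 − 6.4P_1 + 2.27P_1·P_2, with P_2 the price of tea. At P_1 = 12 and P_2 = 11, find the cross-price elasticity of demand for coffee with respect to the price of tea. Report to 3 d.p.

0.338

At P_1 = 12 and P_2 = 11: Q_1 = 885.84.
∂Q_1/∂P_2 = 2.27P_1 = 2.27(12) = 27.2400.
ε = (∂Q_1/∂P_2)(P_2/Q_1) = 27.2400 × (11/885.84) ≈ 0.338.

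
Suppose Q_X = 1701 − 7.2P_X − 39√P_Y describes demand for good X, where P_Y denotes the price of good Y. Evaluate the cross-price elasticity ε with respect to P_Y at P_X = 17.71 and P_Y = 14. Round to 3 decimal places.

-0.051

At P_X = 17.71 and P_Y = 14: Q_X = 1427.563.
∂Q_X/∂P_Y = -39/(2√P_Y) = -39/(2√14) = -5.2116.
ε = (∂Q_X/∂P_Y)(P_Y/Q_X) = -5.2116 × (14/1427.563) ≈ -0.051.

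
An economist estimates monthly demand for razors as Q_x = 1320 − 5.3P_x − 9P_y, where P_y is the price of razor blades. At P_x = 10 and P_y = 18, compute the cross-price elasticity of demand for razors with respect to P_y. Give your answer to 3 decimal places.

-0.147

At P_x = 10 and P_y = 18: Q_x = 1105.
∂Q_x/∂P_y = -9.
ε = (∂Q_x/∂P_y)(P_y/Q_x) = -9 × (18/1105) ≈ -0.147.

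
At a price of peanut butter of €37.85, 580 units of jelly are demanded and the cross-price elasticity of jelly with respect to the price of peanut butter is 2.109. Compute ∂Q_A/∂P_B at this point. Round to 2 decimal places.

32.32

ε = (∂Q_A/∂P_B)·(P_B/Q_A) ⇒ ∂Q_A/∂P_B = ε·Q_A/P_B = 2.109 × 580/37.85 ≈ 32.32.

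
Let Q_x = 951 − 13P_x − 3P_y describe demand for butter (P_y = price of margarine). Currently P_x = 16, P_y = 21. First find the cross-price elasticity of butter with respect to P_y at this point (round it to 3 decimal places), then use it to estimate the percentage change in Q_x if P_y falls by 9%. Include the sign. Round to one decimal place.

0.8%

At P_x = 16, P_y = 21: Q_x = 680.
∂Q_x/∂P_y = -3.
ε = (∂Q_x/∂P_y)(P_y/Q_x) = -3.0000 × 21/680 ≈ -0.093.
%ΔQ_x ≈ ε × %ΔP_y = -0.093 × (-9%) = 0.8%.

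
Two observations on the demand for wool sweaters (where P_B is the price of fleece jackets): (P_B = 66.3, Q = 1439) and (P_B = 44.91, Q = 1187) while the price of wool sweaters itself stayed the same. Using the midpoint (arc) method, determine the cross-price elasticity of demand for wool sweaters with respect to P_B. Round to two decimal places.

ΔQ_A = 1187 − 1439 = -252; ΔP_B = 44.91 − 66.3 = -21.39.
Midpoints: Q̄_A = 1313.0, P̄_B = 55.60.
ε = (ΔQ_A/Q̄_A)/(ΔP_B/P̄_B) = (-252/1313.0)/(-21.39/55.60) ≈ 0.50.

0.50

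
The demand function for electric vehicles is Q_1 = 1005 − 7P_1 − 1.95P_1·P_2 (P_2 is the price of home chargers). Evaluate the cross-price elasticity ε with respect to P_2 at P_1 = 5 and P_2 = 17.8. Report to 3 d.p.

-0.218

At P_1 = 5 and P_2 = 17.8: Q_1 = 796.45.
∂Q_1/∂P_2 = -1.95P_1 = -1.95(5) = -9.7500.
ε = (∂Q_1/∂P_2)(P_2/Q_1) = -9.7500 × (17.8/796.45) ≈ -0.218.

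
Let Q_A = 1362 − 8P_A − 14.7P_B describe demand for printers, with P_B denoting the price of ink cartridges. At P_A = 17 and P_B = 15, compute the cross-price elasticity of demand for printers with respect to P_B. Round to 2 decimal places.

-0.22

At P_A = 17 and P_B = 15: Q_A = 1005.5.
∂Q_A/∂P_B = -14.7.
ε = (∂Q_A/∂P_B)(P_B/Q_A) = -14.7 × (15/1005.5) ≈ -0.22.
Since ε < 0, printers and ink cartridges are complements.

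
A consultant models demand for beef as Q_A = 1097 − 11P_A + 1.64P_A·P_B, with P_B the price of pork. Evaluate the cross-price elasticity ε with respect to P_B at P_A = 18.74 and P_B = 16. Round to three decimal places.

0.356

At P_A = 18.74 and P_B = 16: Q_A = 1382.598.
∂Q_A/∂P_B = 1.64P_A = 1.64(18.74) = 30.7336.
ε = (∂Q_A/∂P_B)(P_B/Q_A) = 30.7336 × (16/1382.598) ≈ 0.356.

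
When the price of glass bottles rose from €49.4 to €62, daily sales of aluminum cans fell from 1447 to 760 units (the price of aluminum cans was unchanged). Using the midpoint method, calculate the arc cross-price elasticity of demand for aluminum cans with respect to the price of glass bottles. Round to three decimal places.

-2.752

ΔQ_A = 760 − 1447 = -687; ΔP_B = 62 − 49.4 = 12.6.
Midpoints: Q̄_A = 1103.5, P̄_B = 55.70.
ε = (ΔQ_A/Q̄_A)/(ΔP_B/P̄_B) = (-687/1103.5)/(12.6/55.70) ≈ -2.752.
ε < 0: aluminum cans and glass bottles are complements.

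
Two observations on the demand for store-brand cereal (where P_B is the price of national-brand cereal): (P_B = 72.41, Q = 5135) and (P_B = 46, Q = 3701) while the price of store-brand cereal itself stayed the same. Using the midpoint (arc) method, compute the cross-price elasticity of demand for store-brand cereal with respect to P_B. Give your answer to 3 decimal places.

ΔQ_A = 3701 − 5135 = -1434; ΔP_B = 46 − 72.41 = -26.41.
Midpoints: Q̄_A = 4418.0, P̄_B = 59.20.
ε = (ΔQ_A/Q̄_A)/(ΔP_B/P̄_B) = (-1434/4418.0)/(-26.41/59.20) ≈ 0.728.

0.728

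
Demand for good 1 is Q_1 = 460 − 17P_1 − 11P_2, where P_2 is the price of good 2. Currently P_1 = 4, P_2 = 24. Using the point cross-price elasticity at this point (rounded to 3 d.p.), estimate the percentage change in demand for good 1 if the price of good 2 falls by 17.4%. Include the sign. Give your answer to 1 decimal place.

At P_1 = 4, P_2 = 24: Q_1 = 128.
∂Q_1/∂P_2 = -11.
ε = (∂Q_1/∂P_2)(P_2/Q_1) = -11.0000 × 24/128 ≈ -2.063.
%ΔQ_1 ≈ ε × %ΔP_2 = -2.063 × (-17.4%) = 35.9%.

35.9%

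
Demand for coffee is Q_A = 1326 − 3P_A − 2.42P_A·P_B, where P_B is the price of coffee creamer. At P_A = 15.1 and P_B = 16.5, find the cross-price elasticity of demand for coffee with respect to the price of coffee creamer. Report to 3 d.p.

-0.890

At P_A = 15.1 and P_B = 16.5: Q_A = 677.757.
∂Q_A/∂P_B = -2.42P_A = -2.42(15.1) = -36.5420.
ε = (∂Q_A/∂P_B)(P_B/Q_A) = -36.5420 × (16.5/677.757) ≈ -0.890.
ε < 0: complements.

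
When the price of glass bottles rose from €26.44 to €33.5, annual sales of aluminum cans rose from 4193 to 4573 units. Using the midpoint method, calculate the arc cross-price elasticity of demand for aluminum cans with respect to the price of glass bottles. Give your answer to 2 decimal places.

0.37

ΔQ_A = 4573 − 4193 = 380; ΔP_B = 33.5 − 26.44 = 7.06.
Midpoints: Q̄_A = 4383.0, P̄_B = 29.97.
ε = (ΔQ_A/Q̄_A)/(ΔP_B/P̄_B) = (380/4383.0)/(7.06/29.97) ≈ 0.37.
ε > 0: aluminum cans and glass bottles are substitutes.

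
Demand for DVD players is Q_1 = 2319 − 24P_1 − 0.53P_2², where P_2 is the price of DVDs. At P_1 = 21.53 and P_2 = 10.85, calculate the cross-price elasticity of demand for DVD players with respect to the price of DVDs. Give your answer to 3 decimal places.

-0.072

At P_1 = 21.53 and P_2 = 10.85: Q_1 = 1739.887.
∂Q_1/∂P_2 = -1.06P_2 = -1.06(10.85) = -11.5010.
ε = (∂Q_1/∂P_2)(P_2/Q_1) = -11.5010 × (10.85/1739.887) ≈ -0.072.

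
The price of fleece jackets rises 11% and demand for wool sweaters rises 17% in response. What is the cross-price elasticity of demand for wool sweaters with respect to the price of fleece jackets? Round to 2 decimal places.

1.55

ε = (%ΔQ of wool sweaters) / (%ΔP of fleece jackets) = (17%) / (11%) ≈ 1.55.
Positive cross-price elasticity: substitutes.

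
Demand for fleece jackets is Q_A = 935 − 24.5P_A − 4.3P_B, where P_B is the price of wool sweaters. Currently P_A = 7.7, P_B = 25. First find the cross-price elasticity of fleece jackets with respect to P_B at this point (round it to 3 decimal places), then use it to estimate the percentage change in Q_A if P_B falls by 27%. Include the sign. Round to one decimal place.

At P_A = 7.7, P_B = 25: Q_A = 638.85.
∂Q_A/∂P_B = -4.3.
ε = (∂Q_A/∂P_B)(P_B/Q_A) = -4.3000 × 25/638.85 ≈ -0.168.
%ΔQ_A ≈ ε × %ΔP_B = -0.168 × (-27%) = 4.5%.

4.5%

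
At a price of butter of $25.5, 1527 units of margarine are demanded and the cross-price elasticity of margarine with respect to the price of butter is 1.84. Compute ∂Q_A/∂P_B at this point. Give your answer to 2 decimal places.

110.18

ε = (∂Q_A/∂P_B)·(P_B/Q_A) ⇒ ∂Q_A/∂P_B = ε·Q_A/P_B = 1.84 × 1527/25.5 ≈ 110.18.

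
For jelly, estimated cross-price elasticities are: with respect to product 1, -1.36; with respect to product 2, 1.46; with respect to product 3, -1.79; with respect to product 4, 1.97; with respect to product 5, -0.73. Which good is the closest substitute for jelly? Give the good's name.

Substitutes have ε > 0. Among the positive values, 1.97 (product 4) is largest.

product 4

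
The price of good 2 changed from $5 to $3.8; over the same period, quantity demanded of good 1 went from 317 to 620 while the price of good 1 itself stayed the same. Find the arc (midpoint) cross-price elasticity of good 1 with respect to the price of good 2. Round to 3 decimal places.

-2.371

ΔQ_1 = 620 − 317 = 303; ΔP_2 = 3.8 − 5 = -1.2.
Midpoints: Q̄_1 = 468.5, P̄_2 = 4.40.
ε = (ΔQ_1/Q̄_1)/(ΔP_2/P̄_2) = (303/468.5)/(-1.2/4.40) ≈ -2.371.
ε < 0: good 1 and good 2 are complements.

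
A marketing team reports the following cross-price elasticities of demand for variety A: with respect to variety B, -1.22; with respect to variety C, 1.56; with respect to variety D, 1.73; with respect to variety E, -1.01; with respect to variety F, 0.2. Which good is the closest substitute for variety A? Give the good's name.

Substitutes have ε > 0. Among the positive values, 1.73 (variety D) is largest.

variety D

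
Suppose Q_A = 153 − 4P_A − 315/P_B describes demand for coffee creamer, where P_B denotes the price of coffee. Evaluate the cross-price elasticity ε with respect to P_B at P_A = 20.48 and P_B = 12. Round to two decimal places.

0.59

At P_A = 20.48 and P_B = 12: Q_A = 44.83.
∂Q_A/∂P_B = 315/P_B² = 2.1875.
ε = (∂Q_A/∂P_B)(P_B/Q_A) = 2.1875 × (12/44.83) ≈ 0.59.
ε > 0: substitutes.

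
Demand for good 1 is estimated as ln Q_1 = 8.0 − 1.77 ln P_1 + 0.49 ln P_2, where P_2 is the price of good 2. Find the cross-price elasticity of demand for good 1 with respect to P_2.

0.49

In a log-linear (constant-elasticity) demand function, the coefficient on ln P_2 is the cross-price elasticity.
ε = 0.49. Positive, so good 1 and good 2 are substitutes.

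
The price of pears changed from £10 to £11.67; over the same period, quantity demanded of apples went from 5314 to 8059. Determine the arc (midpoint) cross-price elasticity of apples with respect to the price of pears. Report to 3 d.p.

2.664

ΔQ_A = 8059 − 5314 = 2745; ΔP_B = 11.67 − 10 = 1.67.
Midpoints: Q̄_A = 6686.5, P̄_B = 10.84.
ε = (ΔQ_A/Q̄_A)/(ΔP_B/P̄_B) = (2745/6686.5)/(1.67/10.84) ≈ 2.664.
ε > 0: apples and pears are substitutes.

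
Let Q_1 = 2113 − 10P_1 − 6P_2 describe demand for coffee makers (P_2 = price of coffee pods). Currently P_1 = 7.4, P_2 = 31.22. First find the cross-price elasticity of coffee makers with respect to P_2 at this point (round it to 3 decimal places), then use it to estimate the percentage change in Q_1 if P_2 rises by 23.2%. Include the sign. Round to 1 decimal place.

-2.3%

At P_1 = 7.4, P_2 = 31.22: Q_1 = 1851.68.
∂Q_1/∂P_2 = -6.
ε = (∂Q_1/∂P_2)(P_2/Q_1) = -6.0000 × 31.22/1851.68 ≈ -0.101.
%ΔQ_1 ≈ ε × %ΔP_2 = -0.101 × (23.2%) = -2.3%.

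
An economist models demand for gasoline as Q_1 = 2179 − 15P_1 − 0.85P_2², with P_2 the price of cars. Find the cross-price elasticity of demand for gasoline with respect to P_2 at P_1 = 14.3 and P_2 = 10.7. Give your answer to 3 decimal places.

At P_1 = 14.3 and P_2 = 10.7: Q_1 = 1867.184.
∂Q_1/∂P_2 = -1.7P_2 = -1.7(10.7) = -18.1900.
ε = (∂Q_1/∂P_2)(P_2/Q_1) = -18.1900 × (10.7/1867.184) ≈ -0.104.
ε < 0: complements.

-0.104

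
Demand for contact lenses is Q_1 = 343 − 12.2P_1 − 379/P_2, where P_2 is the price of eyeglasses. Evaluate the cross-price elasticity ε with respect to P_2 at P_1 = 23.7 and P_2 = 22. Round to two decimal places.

At P_1 = 23.7 and P_2 = 22: Q_1 = 36.633.
∂Q_1/∂P_2 = 379/P_2² = 0.7831.
ε = (∂Q_1/∂P_2)(P_2/Q_1) = 0.7831 × (22/36.633) ≈ 0.47.
ε > 0: substitutes.

0.47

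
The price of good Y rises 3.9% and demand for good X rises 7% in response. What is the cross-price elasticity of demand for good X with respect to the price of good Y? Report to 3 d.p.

ε = (%ΔQ of good X) / (%ΔP of good Y) = (7%) / (3.9%) ≈ 1.795.
Positive cross-price elasticity: substitutes.

1.795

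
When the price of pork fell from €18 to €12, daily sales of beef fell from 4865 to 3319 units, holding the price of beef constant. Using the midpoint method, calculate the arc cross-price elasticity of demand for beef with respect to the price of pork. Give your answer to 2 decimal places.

ΔQ_A = 3319 − 4865 = -1546; ΔP_B = 12 − 18 = -6.
Midpoints: Q̄_A = 4092.0, P̄_B = 15.00.
ε = (ΔQ_A/Q̄_A)/(ΔP_B/P̄_B) = (-1546/4092.0)/(-6/15.00) ≈ 0.94.
ε > 0: beef and pork are substitutes.

0.94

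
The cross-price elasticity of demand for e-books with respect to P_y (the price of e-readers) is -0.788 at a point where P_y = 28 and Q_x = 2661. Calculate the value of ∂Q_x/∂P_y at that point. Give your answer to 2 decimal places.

ε = (∂Q_x/∂P_y)·(P_y/Q_x) ⇒ ∂Q_x/∂P_y = ε·Q_x/P_y = -0.788 × 2661/28 ≈ -74.89.

-74.89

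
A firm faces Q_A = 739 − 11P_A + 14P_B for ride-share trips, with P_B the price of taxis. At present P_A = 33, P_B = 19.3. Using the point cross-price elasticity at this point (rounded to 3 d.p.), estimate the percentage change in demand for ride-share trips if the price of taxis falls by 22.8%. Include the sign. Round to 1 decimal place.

At P_A = 33, P_B = 19.3: Q_A = 646.2.
∂Q_A/∂P_B = 14.
ε = (∂Q_A/∂P_B)(P_B/Q_A) = 14.0000 × 19.3/646.2 ≈ 0.418.
%ΔQ_A ≈ ε × %ΔP_B = 0.418 × (-22.8%) = -9.5%.

-9.5%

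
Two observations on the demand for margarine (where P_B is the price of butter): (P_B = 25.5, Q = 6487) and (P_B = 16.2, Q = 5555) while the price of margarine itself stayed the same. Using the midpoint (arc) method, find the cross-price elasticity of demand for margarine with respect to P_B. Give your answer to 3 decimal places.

0.347

ΔQ_A = 5555 − 6487 = -932; ΔP_B = 16.2 − 25.5 = -9.3.
Midpoints: Q̄_A = 6021.0, P̄_B = 20.85.
ε = (ΔQ_A/Q̄_A)/(ΔP_B/P̄_B) = (-932/6021.0)/(-9.3/20.85) ≈ 0.347.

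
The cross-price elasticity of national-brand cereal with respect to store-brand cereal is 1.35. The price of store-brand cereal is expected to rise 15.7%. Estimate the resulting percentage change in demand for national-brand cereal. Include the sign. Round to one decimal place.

%ΔQ ≈ ε × %ΔP of store-brand cereal = 1.35 × (15.7%) = 21.2%.
Demand for national-brand cereal rises by about 21.2%.

21.2%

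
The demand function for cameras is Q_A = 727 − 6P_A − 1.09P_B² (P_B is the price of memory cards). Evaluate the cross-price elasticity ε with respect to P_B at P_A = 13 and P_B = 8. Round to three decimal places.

-0.241

At P_A = 13 and P_B = 8: Q_A = 579.24.
∂Q_A/∂P_B = -2.18P_B = -2.18(8) = -17.4400.
ε = (∂Q_A/∂P_B)(P_B/Q_A) = -17.4400 × (8/579.24) ≈ -0.241.
ε < 0: complements.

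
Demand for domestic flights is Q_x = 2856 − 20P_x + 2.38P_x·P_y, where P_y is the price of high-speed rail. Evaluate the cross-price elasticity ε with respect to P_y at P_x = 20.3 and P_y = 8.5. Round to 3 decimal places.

0.144

At P_x = 20.3 and P_y = 8.5: Q_x = 2860.669.
∂Q_x/∂P_y = 2.38P_x = 2.38(20.3) = 48.3140.
ε = (∂Q_x/∂P_y)(P_y/Q_x) = 48.3140 × (8.5/2860.669) ≈ 0.144.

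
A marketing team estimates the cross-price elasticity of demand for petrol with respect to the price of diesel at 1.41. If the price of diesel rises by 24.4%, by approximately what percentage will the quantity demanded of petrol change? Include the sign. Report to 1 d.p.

%ΔQ ≈ ε × %ΔP of diesel = 1.41 × (24.4%) = 34.4%.
Demand for petrol rises by about 34.4%.

34.4%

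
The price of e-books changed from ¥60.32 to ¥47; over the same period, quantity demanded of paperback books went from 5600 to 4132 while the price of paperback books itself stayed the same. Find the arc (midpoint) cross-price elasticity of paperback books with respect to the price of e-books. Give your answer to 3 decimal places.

1.215

ΔQ_A = 4132 − 5600 = -1468; ΔP_B = 47 − 60.32 = -13.32.
Midpoints: Q̄_A = 4866.0, P̄_B = 53.66.
ε = (ΔQ_A/Q̄_A)/(ΔP_B/P̄_B) = (-1468/4866.0)/(-13.32/53.66) ≈ 1.215.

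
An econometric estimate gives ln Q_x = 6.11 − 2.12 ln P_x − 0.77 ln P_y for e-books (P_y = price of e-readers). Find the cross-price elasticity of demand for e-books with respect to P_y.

In a log-linear (constant-elasticity) demand function, the coefficient on ln P_y is the cross-price elasticity.
ε = -0.77. Negative, so e-books and e-readers are complements.

-0.77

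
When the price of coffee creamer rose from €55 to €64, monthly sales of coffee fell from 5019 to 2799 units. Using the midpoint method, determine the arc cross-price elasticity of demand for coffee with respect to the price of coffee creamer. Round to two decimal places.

ΔQ_A = 2799 − 5019 = -2220; ΔP_B = 64 − 55 = 9.
Midpoints: Q̄_A = 3909.0, P̄_B = 59.50.
ε = (ΔQ_A/Q̄_A)/(ΔP_B/P̄_B) = (-2220/3909.0)/(9/59.50) ≈ -3.75.

-3.75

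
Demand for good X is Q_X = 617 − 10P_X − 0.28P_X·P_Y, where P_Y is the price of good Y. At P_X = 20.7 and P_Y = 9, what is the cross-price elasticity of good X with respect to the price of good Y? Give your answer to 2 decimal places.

-0.15

At P_X = 20.7 and P_Y = 9: Q_X = 357.836.
∂Q_X/∂P_Y = -0.28P_X = -0.28(20.7) = -5.7960.
ε = (∂Q_X/∂P_Y)(P_Y/Q_X) = -5.7960 × (9/357.836) ≈ -0.15.
ε < 0: complements.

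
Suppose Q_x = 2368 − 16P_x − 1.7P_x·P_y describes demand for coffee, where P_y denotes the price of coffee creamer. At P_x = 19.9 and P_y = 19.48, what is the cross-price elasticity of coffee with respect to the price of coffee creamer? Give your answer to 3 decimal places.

At P_x = 19.9 and P_y = 19.48: Q_x = 1390.592.
∂Q_x/∂P_y = -1.7P_x = -1.7(19.9) = -33.8300.
ε = (∂Q_x/∂P_y)(P_y/Q_x) = -33.8300 × (19.48/1390.592) ≈ -0.474.
ε < 0: complements.

-0.474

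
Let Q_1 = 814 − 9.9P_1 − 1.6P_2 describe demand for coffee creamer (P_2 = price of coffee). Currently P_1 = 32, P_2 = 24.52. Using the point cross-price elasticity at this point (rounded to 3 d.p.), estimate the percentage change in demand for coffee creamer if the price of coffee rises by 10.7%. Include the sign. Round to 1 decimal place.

-0.9%

At P_1 = 32, P_2 = 24.52: Q_1 = 457.968.
∂Q_1/∂P_2 = -1.6.
ε = (∂Q_1/∂P_2)(P_2/Q_1) = -1.6000 × 24.52/457.968 ≈ -0.086.
%ΔQ_1 ≈ ε × %ΔP_2 = -0.086 × (10.7%) = -0.9%.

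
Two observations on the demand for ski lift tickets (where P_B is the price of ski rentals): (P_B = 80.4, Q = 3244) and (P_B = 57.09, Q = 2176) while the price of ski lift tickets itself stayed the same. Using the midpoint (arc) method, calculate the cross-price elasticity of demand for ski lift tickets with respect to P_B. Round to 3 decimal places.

ΔQ_A = 2176 − 3244 = -1068; ΔP_B = 57.09 − 80.4 = -23.31.
Midpoints: Q̄_A = 2710.0, P̄_B = 68.75.
ε = (ΔQ_A/Q̄_A)/(ΔP_B/P̄_B) = (-1068/2710.0)/(-23.31/68.75) ≈ 1.162.

1.162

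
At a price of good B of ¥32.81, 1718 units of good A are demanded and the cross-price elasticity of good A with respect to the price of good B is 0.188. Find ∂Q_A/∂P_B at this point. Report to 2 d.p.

ε = (∂Q_A/∂P_B)·(P_B/Q_A) ⇒ ∂Q_A/∂P_B = ε·Q_A/P_B = 0.188 × 1718/32.81 ≈ 9.84.

9.84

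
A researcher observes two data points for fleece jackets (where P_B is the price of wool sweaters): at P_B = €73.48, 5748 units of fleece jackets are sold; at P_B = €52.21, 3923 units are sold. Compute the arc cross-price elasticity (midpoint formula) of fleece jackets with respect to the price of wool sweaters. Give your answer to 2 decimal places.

ΔQ_A = 3923 − 5748 = -1825; ΔP_B = 52.21 − 73.48 = -21.27.
Midpoints: Q̄_A = 4835.5, P̄_B = 62.84.
ε = (ΔQ_A/Q̄_A)/(ΔP_B/P̄_B) = (-1825/4835.5)/(-21.27/62.84) ≈ 1.12.
ε > 0: fleece jackets and wool sweaters are substitutes.

1.12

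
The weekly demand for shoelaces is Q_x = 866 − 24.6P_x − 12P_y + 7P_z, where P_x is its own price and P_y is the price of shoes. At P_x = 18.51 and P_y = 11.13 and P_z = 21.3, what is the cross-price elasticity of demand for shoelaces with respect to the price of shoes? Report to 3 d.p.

-0.313

At P_x = 18.51 and P_y = 11.13 and P_z = 21.3: Q_x = 426.194.
∂Q_x/∂P_y = -12.
ε = (∂Q_x/∂P_y)(P_y/Q_x) = -12 × (11.13/426.194) ≈ -0.313.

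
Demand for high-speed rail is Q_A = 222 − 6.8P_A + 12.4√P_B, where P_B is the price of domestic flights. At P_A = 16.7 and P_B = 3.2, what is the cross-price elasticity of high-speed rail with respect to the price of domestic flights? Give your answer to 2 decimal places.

At P_A = 16.7 and P_B = 3.2: Q_A = 130.622.
∂Q_A/∂P_B = 12.4/(2√P_B) = 12.4/(2√3.2) = 3.4659.
ε = (∂Q_A/∂P_B)(P_B/Q_A) = 3.4659 × (3.2/130.622) ≈ 0.08.
ε > 0: substitutes.

0.08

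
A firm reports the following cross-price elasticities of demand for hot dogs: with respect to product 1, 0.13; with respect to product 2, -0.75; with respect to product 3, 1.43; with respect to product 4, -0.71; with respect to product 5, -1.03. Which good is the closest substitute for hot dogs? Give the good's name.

product 3

Substitutes have ε > 0. Among the positive values, 1.43 (product 3) is largest.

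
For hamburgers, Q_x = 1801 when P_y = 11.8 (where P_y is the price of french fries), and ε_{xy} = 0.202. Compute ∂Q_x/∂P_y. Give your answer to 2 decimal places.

ε = (∂Q_x/∂P_y)·(P_y/Q_x) ⇒ ∂Q_x/∂P_y = ε·Q_x/P_y = 0.202 × 1801/11.8 ≈ 30.83.

30.83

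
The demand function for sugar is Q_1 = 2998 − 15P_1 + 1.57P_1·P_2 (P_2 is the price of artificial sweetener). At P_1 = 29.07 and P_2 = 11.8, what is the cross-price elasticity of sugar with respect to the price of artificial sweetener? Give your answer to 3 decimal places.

0.174

At P_1 = 29.07 and P_2 = 11.8: Q_1 = 3100.501.
∂Q_1/∂P_2 = 1.57P_1 = 1.57(29.07) = 45.6399.
ε = (∂Q_1/∂P_2)(P_2/Q_1) = 45.6399 × (11.8/3100.501) ≈ 0.174.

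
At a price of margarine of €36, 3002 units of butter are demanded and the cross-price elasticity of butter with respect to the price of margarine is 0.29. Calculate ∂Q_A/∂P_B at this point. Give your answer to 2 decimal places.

ε = (∂Q_A/∂P_B)·(P_B/Q_A) ⇒ ∂Q_A/∂P_B = ε·Q_A/P_B = 0.29 × 3002/36 ≈ 24.18.

24.18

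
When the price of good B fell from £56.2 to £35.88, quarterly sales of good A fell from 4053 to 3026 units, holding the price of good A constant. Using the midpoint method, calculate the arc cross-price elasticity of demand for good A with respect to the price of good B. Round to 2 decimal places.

ΔQ_A = 3026 − 4053 = -1027; ΔP_B = 35.88 − 56.2 = -20.32.
Midpoints: Q̄_A = 3539.5, P̄_B = 46.04.
ε = (ΔQ_A/Q̄_A)/(ΔP_B/P̄_B) = (-1027/3539.5)/(-20.32/46.04) ≈ 0.66.
ε > 0: good A and good B are substitutes.

0.66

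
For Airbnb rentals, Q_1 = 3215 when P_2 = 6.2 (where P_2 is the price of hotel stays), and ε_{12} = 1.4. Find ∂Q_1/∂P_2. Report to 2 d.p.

ε = (∂Q_1/∂P_2)·(P_2/Q_1) ⇒ ∂Q_1/∂P_2 = ε·Q_1/P_2 = 1.4 × 3215/6.2 ≈ 725.97.

725.97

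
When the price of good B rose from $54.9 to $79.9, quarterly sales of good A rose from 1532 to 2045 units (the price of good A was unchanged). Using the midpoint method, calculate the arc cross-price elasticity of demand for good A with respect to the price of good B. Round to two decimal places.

ΔQ_A = 2045 − 1532 = 513; ΔP_B = 79.9 − 54.9 = 25.
Midpoints: Q̄_A = 1788.5, P̄_B = 67.40.
ε = (ΔQ_A/Q̄_A)/(ΔP_B/P̄_B) = (513/1788.5)/(25/67.40) ≈ 0.77.
ε > 0: good A and good B are substitutes.

0.77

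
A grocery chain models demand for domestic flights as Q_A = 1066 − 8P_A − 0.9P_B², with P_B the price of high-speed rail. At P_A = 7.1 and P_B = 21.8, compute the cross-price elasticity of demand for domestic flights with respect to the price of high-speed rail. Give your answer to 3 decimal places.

At P_A = 7.1 and P_B = 21.8: Q_A = 581.484.
∂Q_A/∂P_B = -1.8P_B = -1.8(21.8) = -39.2400.
ε = (∂Q_A/∂P_B)(P_B/Q_A) = -39.2400 × (21.8/581.484) ≈ -1.471.

-1.471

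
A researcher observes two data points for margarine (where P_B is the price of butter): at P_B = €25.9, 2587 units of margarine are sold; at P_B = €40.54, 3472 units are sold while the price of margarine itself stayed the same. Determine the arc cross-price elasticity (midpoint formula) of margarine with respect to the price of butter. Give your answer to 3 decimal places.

0.663

ΔQ_A = 3472 − 2587 = 885; ΔP_B = 40.54 − 25.9 = 14.64.
Midpoints: Q̄_A = 3029.5, P̄_B = 33.22.
ε = (ΔQ_A/Q̄_A)/(ΔP_B/P̄_B) = (885/3029.5)/(14.64/33.22) ≈ 0.663.
ε > 0: margarine and butter are substitutes.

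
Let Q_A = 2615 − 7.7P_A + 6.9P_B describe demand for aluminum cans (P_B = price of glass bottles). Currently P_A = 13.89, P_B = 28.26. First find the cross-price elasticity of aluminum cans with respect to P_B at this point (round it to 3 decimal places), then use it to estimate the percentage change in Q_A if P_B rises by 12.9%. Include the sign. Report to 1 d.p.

At P_A = 13.89, P_B = 28.26: Q_A = 2703.041.
∂Q_A/∂P_B = 6.9.
ε = (∂Q_A/∂P_B)(P_B/Q_A) = 6.9000 × 28.26/2703.041 ≈ 0.072.
%ΔQ_A ≈ ε × %ΔP_B = 0.072 × (12.9%) = 0.9%.

0.9%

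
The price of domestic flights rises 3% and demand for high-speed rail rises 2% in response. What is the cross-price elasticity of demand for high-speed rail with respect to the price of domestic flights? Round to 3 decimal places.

0.667

ε = (%ΔQ of high-speed rail) / (%ΔP of domestic flights) = (2%) / (3%) ≈ 0.667.
Positive cross-price elasticity: substitutes.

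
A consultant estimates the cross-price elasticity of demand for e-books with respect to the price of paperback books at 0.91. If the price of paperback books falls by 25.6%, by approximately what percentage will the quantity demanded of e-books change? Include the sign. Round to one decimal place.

%ΔQ ≈ ε × %ΔP of paperback books = 0.91 × (-25.6%) = -23.3%.

-23.3%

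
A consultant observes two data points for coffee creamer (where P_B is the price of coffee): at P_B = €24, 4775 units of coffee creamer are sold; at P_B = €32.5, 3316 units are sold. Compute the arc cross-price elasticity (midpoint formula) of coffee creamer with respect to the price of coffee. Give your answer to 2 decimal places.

ΔQ_A = 3316 − 4775 = -1459; ΔP_B = 32.5 − 24 = 8.5.
Midpoints: Q̄_A = 4045.5, P̄_B = 28.25.
ε = (ΔQ_A/Q̄_A)/(ΔP_B/P̄_B) = (-1459/4045.5)/(8.5/28.25) ≈ -1.20.

-1.20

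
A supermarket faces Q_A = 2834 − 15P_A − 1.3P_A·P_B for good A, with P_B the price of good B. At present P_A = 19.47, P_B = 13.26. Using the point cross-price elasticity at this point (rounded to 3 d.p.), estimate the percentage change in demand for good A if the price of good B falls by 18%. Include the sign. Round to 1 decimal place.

At P_A = 19.47, P_B = 13.26: Q_A = 2206.326.
∂Q_A/∂P_B = -1.3P_A = -25.3110.
ε = (∂Q_A/∂P_B)(P_B/Q_A) = -25.3110 × 13.26/2206.326 ≈ -0.152.
%ΔQ_A ≈ ε × %ΔP_B = -0.152 × (-18%) = 2.7%.

2.7%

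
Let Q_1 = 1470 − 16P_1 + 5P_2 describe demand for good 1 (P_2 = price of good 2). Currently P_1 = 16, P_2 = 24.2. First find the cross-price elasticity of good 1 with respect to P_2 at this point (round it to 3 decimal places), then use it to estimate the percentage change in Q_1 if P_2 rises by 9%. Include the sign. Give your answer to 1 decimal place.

0.8%

At P_1 = 16, P_2 = 24.2: Q_1 = 1335.
∂Q_1/∂P_2 = 5.
ε = (∂Q_1/∂P_2)(P_2/Q_1) = 5.0000 × 24.2/1335 ≈ 0.091.
%ΔQ_1 ≈ ε × %ΔP_2 = 0.091 × (9%) = 0.8%.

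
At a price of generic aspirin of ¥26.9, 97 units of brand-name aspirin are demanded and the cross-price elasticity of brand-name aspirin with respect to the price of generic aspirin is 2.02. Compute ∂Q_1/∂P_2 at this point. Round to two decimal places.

ε = (∂Q_1/∂P_2)·(P_2/Q_1) ⇒ ∂Q_1/∂P_2 = ε·Q_1/P_2 = 2.02 × 97/26.9 ≈ 7.28.

7.28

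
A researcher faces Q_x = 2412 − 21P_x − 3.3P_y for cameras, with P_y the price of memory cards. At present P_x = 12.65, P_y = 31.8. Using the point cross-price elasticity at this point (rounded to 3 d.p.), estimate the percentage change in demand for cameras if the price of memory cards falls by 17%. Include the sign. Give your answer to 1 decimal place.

At P_x = 12.65, P_y = 31.8: Q_x = 2041.41.
∂Q_x/∂P_y = -3.3.
ε = (∂Q_x/∂P_y)(P_y/Q_x) = -3.3000 × 31.8/2041.41 ≈ -0.051.
%ΔQ_x ≈ ε × %ΔP_y = -0.051 × (-17%) = 0.9%.

0.9%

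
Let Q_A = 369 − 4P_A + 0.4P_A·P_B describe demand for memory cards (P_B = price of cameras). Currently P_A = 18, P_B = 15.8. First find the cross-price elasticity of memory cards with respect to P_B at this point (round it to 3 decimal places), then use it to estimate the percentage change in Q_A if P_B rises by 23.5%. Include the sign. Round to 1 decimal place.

At P_A = 18, P_B = 15.8: Q_A = 410.76.
∂Q_A/∂P_B = 0.4P_A = 7.2000.
ε = (∂Q_A/∂P_B)(P_B/Q_A) = 7.2000 × 15.8/410.76 ≈ 0.277.
%ΔQ_A ≈ ε × %ΔP_B = 0.277 × (23.5%) = 6.5%.

6.5%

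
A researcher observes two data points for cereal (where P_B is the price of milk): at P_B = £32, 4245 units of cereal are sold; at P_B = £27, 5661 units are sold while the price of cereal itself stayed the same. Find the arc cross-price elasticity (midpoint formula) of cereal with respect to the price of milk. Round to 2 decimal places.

ΔQ_A = 5661 − 4245 = 1416; ΔP_B = 27 − 32 = -5.
Midpoints: Q̄_A = 4953.0, P̄_B = 29.50.
ε = (ΔQ_A/Q̄_A)/(ΔP_B/P̄_B) = (1416/4953.0)/(-5/29.50) ≈ -1.69.

-1.69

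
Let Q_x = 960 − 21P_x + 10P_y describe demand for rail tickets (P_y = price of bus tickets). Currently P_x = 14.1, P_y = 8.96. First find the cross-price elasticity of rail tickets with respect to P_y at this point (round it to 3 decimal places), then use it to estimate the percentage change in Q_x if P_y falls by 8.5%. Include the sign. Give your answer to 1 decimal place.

-1.0%

At P_x = 14.1, P_y = 8.96: Q_x = 753.5.
∂Q_x/∂P_y = 10.
ε = (∂Q_x/∂P_y)(P_y/Q_x) = 10.0000 × 8.96/753.5 ≈ 0.119.
%ΔQ_x ≈ ε × %ΔP_y = 0.119 × (-8.5%) = -1.0%.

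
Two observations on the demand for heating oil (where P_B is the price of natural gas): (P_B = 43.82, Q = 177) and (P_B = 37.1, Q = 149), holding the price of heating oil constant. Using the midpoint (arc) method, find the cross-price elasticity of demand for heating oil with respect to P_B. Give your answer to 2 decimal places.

1.03

ΔQ_A = 149 − 177 = -28; ΔP_B = 37.1 − 43.82 = -6.72.
Midpoints: Q̄_A = 163.0, P̄_B = 40.46.
ε = (ΔQ_A/Q̄_A)/(ΔP_B/P̄_B) = (-28/163.0)/(-6.72/40.46) ≈ 1.03.
ε > 0: heating oil and natural gas are substitutes.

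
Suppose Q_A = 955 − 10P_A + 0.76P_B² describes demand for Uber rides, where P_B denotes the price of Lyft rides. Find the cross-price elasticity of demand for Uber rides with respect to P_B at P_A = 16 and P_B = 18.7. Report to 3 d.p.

At P_A = 16 and P_B = 18.7: Q_A = 1060.764.
∂Q_A/∂P_B = 1.52P_B = 1.52(18.7) = 28.4240.
ε = (∂Q_A/∂P_B)(P_B/Q_A) = 28.4240 × (18.7/1060.764) ≈ 0.501.
ε > 0: substitutes.

0.501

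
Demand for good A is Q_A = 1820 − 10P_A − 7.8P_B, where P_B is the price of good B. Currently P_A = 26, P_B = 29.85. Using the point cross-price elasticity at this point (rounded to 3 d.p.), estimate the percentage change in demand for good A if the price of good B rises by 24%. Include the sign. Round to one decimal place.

At P_A = 26, P_B = 29.85: Q_A = 1327.17.
∂Q_A/∂P_B = -7.8.
ε = (∂Q_A/∂P_B)(P_B/Q_A) = -7.8000 × 29.85/1327.17 ≈ -0.175.
%ΔQ_A ≈ ε × %ΔP_B = -0.175 × (24%) = -4.2%.

-4.2%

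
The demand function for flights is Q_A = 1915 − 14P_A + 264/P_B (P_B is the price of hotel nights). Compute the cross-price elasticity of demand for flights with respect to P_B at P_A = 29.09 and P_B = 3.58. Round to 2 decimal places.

At P_A = 29.09 and P_B = 3.58: Q_A = 1581.483.
∂Q_A/∂P_B = −264/P_B² = -20.5986.
ε = (∂Q_A/∂P_B)(P_B/Q_A) = -20.5986 × (3.58/1581.483) ≈ -0.05.
ε < 0: complements.

-0.05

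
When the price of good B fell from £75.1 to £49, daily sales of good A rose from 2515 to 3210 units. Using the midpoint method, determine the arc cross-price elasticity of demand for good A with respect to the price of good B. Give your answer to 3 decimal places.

ΔQ_A = 3210 − 2515 = 695; ΔP_B = 49 − 75.1 = -26.1.
Midpoints: Q̄_A = 2862.5, P̄_B = 62.05.
ε = (ΔQ_A/Q̄_A)/(ΔP_B/P̄_B) = (695/2862.5)/(-26.1/62.05) ≈ -0.577.
ε < 0: good A and good B are complements.

-0.577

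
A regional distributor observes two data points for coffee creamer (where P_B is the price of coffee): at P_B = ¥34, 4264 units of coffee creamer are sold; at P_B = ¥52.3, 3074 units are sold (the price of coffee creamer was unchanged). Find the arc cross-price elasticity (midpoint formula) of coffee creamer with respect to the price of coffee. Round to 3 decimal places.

-0.765

ΔQ_A = 3074 − 4264 = -1190; ΔP_B = 52.3 − 34 = 18.3.
Midpoints: Q̄_A = 3669.0, P̄_B = 43.15.
ε = (ΔQ_A/Q̄_A)/(ΔP_B/P̄_B) = (-1190/3669.0)/(18.3/43.15) ≈ -0.765.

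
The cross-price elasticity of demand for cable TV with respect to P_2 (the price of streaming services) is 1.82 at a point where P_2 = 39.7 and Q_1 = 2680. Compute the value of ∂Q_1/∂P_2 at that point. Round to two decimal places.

122.86

ε = (∂Q_1/∂P_2)·(P_2/Q_1) ⇒ ∂Q_1/∂P_2 = ε·Q_1/P_2 = 1.82 × 2680/39.7 ≈ 122.86.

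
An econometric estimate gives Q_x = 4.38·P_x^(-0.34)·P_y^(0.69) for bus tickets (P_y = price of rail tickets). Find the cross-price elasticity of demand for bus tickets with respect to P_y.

0.69

In a log-linear (constant-elasticity) demand function, the coefficient on the exponent of P_y is the cross-price elasticity.
ε = 0.69. Positive, so bus tickets and rail tickets are substitutes.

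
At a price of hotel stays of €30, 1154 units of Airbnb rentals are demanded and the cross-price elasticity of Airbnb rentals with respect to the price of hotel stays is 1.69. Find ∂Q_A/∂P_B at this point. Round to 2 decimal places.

ε = (∂Q_A/∂P_B)·(P_B/Q_A) ⇒ ∂Q_A/∂P_B = ε·Q_A/P_B = 1.69 × 1154/30 ≈ 65.01.

65.01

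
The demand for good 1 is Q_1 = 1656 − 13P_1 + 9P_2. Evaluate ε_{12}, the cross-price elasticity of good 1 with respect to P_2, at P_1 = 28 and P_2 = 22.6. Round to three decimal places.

0.136

At P_1 = 28 and P_2 = 22.6: Q_1 = 1495.4.
∂Q_1/∂P_2 = 9.
ε = (∂Q_1/∂P_2)(P_2/Q_1) = 9 × (22.6/1495.4) ≈ 0.136.
Since ε > 0, good 1 and good 2 are substitutes.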